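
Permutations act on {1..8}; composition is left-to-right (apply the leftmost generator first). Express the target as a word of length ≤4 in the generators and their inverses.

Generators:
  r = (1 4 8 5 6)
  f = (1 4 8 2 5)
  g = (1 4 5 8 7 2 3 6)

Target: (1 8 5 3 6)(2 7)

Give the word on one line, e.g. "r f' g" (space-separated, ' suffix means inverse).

  after f': (1 5 2 8 4)
  after g: (1 8 5 3 6)(2 7)

f' g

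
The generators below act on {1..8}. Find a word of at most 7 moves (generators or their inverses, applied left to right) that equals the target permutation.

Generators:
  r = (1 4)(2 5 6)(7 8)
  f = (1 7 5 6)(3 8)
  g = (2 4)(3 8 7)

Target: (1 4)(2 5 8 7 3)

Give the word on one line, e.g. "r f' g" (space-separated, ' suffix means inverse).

  after g': (2 4)(3 7 8)
  after f': (1 6 5 7 3)(2 4)
  after g': (1 6 5 8 3)
  after r: (1 2 5 7 8 3 4)
  after g': (1 4)(2 5 8 7 3)

g' f' g' r g'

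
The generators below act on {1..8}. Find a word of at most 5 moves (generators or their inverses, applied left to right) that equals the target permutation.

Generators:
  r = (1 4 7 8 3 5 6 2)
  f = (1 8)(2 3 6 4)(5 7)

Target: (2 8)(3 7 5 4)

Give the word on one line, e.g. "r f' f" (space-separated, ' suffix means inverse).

  after f: (1 8)(2 3 6 4)(5 7)
  after r: (1 3 2 5 8 4)(6 7)
  after f': (1 2 7 3 4 8 6 5)
  after r: (2 8)(3 7 5 4)

f r f' r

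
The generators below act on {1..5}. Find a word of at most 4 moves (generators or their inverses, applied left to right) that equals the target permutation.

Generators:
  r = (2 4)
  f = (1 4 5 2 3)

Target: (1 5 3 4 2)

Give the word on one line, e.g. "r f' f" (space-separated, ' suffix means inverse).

  after f: (1 4 5 2 3)
  after f: (1 5 3 4 2)

f f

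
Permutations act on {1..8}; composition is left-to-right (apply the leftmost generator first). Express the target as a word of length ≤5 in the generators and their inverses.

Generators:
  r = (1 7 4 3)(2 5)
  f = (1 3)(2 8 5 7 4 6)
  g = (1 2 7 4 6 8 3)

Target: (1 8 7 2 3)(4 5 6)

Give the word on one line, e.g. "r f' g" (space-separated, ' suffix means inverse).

f' g' r

  after f': (1 3)(2 6 4 7 5 8)
  after g': (1 8)(2 4)(5 6 7)
  after r: (1 8 7 2 3)(4 5 6)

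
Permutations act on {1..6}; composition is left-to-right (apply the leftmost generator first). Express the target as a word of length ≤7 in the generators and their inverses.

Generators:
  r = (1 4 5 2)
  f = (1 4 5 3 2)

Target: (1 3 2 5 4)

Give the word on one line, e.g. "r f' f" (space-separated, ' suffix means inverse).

  after r: (1 4 5 2)
  after r: (1 5)(2 4)
  after r: (1 2 5 4)
  after f': (1 3 5)(2 4)
  after r: (1 3 2 5 4)

r r r f' r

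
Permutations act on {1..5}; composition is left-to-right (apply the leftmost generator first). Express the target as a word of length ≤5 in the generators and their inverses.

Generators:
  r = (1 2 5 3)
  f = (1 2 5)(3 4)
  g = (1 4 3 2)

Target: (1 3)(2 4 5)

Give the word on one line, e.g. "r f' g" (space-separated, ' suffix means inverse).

  after g': (1 2 3 4)
  after f: (1 5)(2 4)
  after r: (1 3)(2 4 5)

g' f r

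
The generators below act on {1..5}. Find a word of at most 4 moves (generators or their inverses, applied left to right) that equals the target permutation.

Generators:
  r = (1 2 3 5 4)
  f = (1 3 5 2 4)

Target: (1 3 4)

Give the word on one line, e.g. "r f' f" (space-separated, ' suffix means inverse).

r' r' f'

  after r': (1 4 5 3 2)
  after r': (1 5 2 4 3)
  after f': (1 3 4)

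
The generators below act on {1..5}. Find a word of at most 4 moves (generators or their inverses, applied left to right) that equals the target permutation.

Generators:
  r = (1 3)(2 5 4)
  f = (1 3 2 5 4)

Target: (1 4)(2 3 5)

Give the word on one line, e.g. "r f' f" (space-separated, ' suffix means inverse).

  after r: (1 3)(2 5 4)
  after f: (1 2 4 5)
  after f: (1 5 3 2)
  after f: (1 4)(2 3 5)

r f f f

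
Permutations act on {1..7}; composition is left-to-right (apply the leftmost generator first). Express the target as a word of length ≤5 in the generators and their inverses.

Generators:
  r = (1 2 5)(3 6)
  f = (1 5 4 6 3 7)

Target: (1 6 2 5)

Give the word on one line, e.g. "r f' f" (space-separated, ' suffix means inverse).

  after r': (1 5 2)(3 6)
  after f: (1 4 6 7)(2 5)
  after f: (1 6)(2 4 3 7 5)
  after r: (1 3 7)(2 4 6)
  after f': (1 6 2 5)

r' f f r f'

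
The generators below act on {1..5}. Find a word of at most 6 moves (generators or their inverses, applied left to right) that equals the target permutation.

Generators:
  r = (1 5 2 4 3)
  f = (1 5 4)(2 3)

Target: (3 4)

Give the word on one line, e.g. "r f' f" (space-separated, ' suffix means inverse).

r f r r

  after r: (1 5 2 4 3)
  after f: (1 4 2)(3 5)
  after r: (1 3 2 5)
  after r: (3 4)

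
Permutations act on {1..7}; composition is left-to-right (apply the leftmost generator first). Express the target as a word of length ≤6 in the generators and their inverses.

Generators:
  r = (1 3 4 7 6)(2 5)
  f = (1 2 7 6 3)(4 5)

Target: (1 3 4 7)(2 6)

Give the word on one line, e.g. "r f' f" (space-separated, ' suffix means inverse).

  after r': (1 6 7 4 3)(2 5)
  after f: (1 3 2 4)(5 7)
  after r': (2 3 5 4 6 7)
  after f': (1 3 4 7)(2 6)

r' f r' f'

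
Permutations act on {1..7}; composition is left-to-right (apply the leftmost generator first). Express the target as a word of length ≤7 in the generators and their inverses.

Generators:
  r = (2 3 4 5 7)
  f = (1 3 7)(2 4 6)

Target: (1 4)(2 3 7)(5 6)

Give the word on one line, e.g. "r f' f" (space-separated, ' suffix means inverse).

r f f r f

  after r: (2 3 4 5 7)
  after f: (1 3 6 2 7 4 5)
  after f: (1 7 6 4 5 3 2)
  after r: (1 2)(4 7 6 5)
  after f: (1 4)(2 3 7)(5 6)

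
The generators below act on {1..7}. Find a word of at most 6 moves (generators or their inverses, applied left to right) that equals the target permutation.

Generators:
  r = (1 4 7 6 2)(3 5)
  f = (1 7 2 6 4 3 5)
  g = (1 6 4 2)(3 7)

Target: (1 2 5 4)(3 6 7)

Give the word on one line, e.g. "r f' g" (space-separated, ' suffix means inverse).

  after r': (1 2 6 7 4)(3 5)
  after f: (1 6 2 4 7 3)
  after r: (1 2 7 5 3 4 6)
  after g: (2 3)(5 7)
  after r': (1 2 5 4)(3 6 7)

r' f r g r'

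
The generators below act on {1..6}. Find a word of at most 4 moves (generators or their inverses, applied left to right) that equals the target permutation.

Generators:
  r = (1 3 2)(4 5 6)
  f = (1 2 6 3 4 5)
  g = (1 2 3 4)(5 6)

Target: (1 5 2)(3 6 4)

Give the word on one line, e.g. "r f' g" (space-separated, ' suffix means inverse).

g' f' f' g

  after g': (1 4 3 2)(5 6)
  after f': (1 3)(2 5)(4 6)
  after f': (1 6 3 5)(2 4)
  after g: (1 5 2)(3 6 4)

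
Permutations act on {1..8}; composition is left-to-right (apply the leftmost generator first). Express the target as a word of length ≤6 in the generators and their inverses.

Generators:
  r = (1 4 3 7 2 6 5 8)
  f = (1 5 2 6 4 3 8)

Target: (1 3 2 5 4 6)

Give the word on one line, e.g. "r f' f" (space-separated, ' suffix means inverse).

r f r f r'

  after r: (1 4 3 7 2 6 5 8)
  after f: (1 3 7 6 2 4 8 5)
  after r: (1 7 5 4)(2 3)
  after f: (1 7 2 8)(3 6 4 5)
  after r': (1 3 2 5 4 6)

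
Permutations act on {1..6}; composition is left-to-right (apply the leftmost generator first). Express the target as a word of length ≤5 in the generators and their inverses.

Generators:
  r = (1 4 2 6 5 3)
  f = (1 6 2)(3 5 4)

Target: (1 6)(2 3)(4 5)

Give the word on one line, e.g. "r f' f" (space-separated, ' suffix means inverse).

  after r': (1 3 5 6 2 4)
  after r': (1 5 2)(3 6 4)
  after r': (1 6)(2 3)(4 5)

r' r' r'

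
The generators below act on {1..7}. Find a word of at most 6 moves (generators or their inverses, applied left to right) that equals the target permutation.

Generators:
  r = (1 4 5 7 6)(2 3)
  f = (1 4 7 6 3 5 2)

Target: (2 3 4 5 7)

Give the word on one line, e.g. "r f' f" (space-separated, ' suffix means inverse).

f' r' f r' f'

  after f': (1 2 5 3 6 7 4)
  after r': (1 3 7)(2 4 6 5)
  after f: (1 5)(2 7 4 3 6)
  after r': (1 4 2 5 6 3 7)
  after f': (2 3 4 5 7)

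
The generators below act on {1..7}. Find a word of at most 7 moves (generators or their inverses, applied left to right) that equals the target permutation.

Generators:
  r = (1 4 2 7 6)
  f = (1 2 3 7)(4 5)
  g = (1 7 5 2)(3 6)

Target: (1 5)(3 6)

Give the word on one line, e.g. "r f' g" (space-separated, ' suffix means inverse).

  after g: (1 7 5 2)(3 6)
  after r: (1 6 3)(2 4)(5 7)
  after g': (1 3 2 4 5)
  after f: (1 7)(2 5)
  after g: (1 5)(3 6)

g r g' f g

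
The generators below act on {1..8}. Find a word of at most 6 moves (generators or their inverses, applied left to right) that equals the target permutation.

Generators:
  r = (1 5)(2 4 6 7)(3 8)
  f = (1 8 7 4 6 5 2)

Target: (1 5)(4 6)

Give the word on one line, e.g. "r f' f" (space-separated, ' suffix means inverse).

f' r' r' f

  after f': (1 2 5 6 4 7 8)
  after r': (1 7 3 8 5 4 6 2)
  after r': (1 6 7 8)(2 5)
  after f: (1 5)(4 6)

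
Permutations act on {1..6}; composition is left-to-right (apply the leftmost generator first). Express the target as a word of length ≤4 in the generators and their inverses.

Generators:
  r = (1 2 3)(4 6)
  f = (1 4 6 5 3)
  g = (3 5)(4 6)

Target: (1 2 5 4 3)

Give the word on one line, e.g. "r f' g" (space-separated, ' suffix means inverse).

  after f': (1 3 5 6 4)
  after r: (2 3 5 4)
  after g: (2 5 6 4)
  after r: (1 2 5 4 3)

f' r g r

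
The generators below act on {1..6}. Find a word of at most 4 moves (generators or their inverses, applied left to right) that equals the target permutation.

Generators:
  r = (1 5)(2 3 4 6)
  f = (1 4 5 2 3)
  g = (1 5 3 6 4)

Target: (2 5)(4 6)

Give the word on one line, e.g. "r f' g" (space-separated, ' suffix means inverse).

  after f': (1 3 2 5 4)
  after g': (1 5 6 3 2)
  after r: (2 5)(4 6)

f' g' r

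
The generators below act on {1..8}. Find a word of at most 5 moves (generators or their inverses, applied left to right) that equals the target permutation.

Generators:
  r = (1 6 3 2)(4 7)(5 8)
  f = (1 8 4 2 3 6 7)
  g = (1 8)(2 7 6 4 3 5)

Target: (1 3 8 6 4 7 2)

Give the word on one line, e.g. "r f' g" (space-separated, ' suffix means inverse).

f' f' f'

  after f': (1 7 6 3 2 4 8)
  after f': (1 6 2 8 7 3 4)
  after f': (1 3 8 6 4 7 2)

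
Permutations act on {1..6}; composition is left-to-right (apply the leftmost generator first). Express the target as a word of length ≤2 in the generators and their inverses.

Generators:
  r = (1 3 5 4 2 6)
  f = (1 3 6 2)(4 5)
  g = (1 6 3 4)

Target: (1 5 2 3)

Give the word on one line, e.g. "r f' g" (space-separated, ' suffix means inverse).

f r

  after f: (1 3 6 2)(4 5)
  after r: (1 5 2 3)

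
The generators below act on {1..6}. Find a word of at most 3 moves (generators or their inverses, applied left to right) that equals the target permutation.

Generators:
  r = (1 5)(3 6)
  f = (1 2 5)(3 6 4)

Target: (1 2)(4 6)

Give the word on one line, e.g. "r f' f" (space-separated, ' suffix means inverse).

  after f: (1 2 5)(3 6 4)
  after r': (1 2)(4 6)

f r'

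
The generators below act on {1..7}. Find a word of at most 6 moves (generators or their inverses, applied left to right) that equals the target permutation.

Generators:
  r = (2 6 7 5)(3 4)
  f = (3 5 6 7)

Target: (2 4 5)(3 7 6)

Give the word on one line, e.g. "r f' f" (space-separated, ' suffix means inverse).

  after r': (2 5 7 6)(3 4)
  after f': (2 3 4 7 5 6)
  after r': (2 4 6 5)
  after f': (2 4 5)(3 7 6)

r' f' r' f'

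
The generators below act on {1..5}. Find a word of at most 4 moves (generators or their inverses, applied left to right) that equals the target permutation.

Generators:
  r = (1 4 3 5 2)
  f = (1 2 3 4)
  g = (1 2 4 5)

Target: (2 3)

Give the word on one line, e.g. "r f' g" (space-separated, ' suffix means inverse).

  after g': (1 5 4 2)
  after r: (1 2 4)(3 5)
  after r: (2 3)

g' r r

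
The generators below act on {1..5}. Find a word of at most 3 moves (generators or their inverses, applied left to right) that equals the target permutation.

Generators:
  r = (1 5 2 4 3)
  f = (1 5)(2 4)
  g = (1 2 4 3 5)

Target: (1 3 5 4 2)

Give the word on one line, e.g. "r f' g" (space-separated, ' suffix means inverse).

  after g': (1 5 3 4 2)
  after f': (2 5 3)
  after r': (1 3 5 4 2)

g' f' r'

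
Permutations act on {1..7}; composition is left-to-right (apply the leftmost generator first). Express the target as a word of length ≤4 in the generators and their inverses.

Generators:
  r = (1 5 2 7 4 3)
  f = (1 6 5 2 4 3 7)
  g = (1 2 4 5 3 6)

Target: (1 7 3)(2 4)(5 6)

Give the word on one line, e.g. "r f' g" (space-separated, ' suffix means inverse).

  after r: (1 5 2 7 4 3)
  after g': (1 4 5)(2 7)(3 6)
  after r': (1 7 5 3 6 4)
  after g: (1 7 3)(2 4)(5 6)

r g' r' g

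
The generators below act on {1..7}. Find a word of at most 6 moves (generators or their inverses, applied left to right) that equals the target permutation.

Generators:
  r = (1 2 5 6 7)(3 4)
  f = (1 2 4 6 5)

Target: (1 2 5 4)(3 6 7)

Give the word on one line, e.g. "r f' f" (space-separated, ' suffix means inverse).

r' f r f' r'

  after r': (1 7 6 5 2)(3 4)
  after f: (1 7 5 4 3 6)
  after r: (2 5 3 7 6)
  after f': (1 5 3 7 4 2 6)
  after r': (1 2 5 4)(3 6 7)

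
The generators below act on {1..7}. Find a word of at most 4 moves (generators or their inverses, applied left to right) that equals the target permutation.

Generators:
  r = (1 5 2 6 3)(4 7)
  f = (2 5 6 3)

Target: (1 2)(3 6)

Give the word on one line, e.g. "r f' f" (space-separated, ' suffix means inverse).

  after f: (2 5 6 3)
  after r: (1 5 3 6)(4 7)
  after f: (1 6)(2 5)(4 7)
  after r': (1 2)(3 6)

f r f r'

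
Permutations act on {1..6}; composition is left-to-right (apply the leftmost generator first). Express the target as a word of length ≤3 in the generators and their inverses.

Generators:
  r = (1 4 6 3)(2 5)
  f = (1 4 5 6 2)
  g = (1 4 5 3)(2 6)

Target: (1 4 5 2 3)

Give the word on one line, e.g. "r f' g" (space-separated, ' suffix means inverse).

r' g f

  after r': (1 3 6 4)(2 5)
  after g: (2 3)(5 6)
  after f: (1 4 5 2 3)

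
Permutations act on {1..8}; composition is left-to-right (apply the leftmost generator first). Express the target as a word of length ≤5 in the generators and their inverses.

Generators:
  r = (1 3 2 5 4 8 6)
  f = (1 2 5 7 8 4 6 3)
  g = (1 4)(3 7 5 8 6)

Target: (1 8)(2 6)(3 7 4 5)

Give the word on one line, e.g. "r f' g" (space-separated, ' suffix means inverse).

  after f': (1 3 6 4 8 7 5 2)
  after g': (1 6)(2 4 5)(3 8)
  after f': (1 4 2 8 6 3 7 5)
  after r: (1 8)(2 6)(3 7 4 5)

f' g' f' r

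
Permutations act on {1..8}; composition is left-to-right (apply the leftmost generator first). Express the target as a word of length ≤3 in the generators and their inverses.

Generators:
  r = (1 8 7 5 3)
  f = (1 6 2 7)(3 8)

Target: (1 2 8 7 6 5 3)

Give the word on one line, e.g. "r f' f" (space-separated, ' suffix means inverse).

  after f: (1 6 2 7)(3 8)
  after f: (1 2)(6 7)
  after r: (1 2 8 7 6 5 3)

f f r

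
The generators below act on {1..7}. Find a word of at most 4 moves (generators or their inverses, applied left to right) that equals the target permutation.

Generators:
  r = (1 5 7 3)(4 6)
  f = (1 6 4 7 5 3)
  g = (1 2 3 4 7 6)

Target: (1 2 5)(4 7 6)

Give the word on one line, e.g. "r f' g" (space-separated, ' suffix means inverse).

g f r

  after g: (1 2 3 4 7 6)
  after f: (1 2)(3 7 4 5)
  after r: (1 2 5)(4 7 6)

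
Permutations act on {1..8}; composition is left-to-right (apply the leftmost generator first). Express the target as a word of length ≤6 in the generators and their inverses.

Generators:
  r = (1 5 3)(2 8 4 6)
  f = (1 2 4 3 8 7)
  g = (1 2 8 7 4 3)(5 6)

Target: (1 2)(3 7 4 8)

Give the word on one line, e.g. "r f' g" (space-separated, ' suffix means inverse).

f' g r f' r

  after f': (1 7 8 3 4 2)
  after g: (1 4 8)(5 6)
  after r: (1 6 3)(2 8 5)
  after f': (1 6 4 2 3 7 8 5)
  after r: (1 2)(3 7 4 8)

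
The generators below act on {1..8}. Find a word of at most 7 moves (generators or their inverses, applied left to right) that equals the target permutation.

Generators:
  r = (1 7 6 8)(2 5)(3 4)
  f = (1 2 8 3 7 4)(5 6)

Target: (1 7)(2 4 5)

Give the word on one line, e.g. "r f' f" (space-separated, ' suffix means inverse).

  after r': (1 8 6 7)(2 5)(3 4)
  after r': (1 6)(7 8)
  after f: (1 5 6 2 8 4)(3 7)
  after f: (1 6 8)(2 3 4)
  after r': (1 7)(2 4 5)

r' r' f f r'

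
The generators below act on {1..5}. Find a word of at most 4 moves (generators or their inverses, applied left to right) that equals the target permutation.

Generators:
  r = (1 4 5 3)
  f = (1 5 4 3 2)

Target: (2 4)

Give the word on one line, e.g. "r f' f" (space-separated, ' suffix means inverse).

  after r: (1 4 5 3)
  after f': (1 5 4)(2 3)
  after f': (2 4)

r f' f'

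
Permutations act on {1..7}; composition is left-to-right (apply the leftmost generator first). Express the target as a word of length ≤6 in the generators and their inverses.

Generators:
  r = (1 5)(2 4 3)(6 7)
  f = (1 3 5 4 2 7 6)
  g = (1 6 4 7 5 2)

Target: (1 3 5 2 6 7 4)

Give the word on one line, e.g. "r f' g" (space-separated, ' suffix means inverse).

  after f: (1 3 5 4 2 7 6)
  after f: (1 5 2 6 3 4 7)
  after r: (2 7 5 4 6)
  after f: (1 3 5 2 6 7 4)

f f r f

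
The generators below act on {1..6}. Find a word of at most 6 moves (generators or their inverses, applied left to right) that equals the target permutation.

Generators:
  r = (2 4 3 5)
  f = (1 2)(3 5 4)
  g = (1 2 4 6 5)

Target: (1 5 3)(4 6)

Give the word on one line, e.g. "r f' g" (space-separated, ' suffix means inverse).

f' g' f r'

  after f': (1 2)(3 4 5)
  after g': (2 5 3)(4 6)
  after f: (1 2 4 6 3)
  after r': (1 5 3)(4 6)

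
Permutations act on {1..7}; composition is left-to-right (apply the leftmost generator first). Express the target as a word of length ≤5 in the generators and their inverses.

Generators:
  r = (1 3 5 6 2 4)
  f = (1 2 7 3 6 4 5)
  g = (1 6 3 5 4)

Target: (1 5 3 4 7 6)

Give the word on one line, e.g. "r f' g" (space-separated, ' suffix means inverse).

  after g': (1 4 5 3 6)
  after f': (1 6 5 7 2)
  after r': (1 5 7 6 3)(2 4)
  after g: (1 4 2)(3 6 5 7)
  after f: (1 5 3 4 7 6)

g' f' r' g f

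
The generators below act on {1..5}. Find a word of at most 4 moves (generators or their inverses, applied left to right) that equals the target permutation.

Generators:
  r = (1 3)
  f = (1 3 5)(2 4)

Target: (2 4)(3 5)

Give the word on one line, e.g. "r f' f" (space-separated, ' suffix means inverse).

r f'

  after r: (1 3)
  after f': (2 4)(3 5)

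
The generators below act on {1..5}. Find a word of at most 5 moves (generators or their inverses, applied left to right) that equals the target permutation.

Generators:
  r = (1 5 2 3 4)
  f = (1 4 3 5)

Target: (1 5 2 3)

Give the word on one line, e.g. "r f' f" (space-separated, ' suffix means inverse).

r' f r' r'

  after r': (1 4 3 2 5)
  after f: (1 3 2)(4 5)
  after r': (1 2 4)(3 5)
  after r': (1 5 2 3)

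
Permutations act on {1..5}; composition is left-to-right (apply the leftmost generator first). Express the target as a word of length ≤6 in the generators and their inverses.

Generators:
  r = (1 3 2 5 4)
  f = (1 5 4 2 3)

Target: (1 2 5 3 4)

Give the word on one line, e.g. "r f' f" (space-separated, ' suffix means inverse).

f' r' f r'

  after f': (1 3 2 4 5)
  after r': (2 5 4)
  after f: (1 5 2 4 3)
  after r': (1 2 5 3 4)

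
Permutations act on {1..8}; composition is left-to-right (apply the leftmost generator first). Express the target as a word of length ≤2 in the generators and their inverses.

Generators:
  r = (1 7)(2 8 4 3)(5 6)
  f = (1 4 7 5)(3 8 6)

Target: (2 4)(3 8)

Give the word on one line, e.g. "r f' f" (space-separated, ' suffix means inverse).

  after r: (1 7)(2 8 4 3)(5 6)
  after r: (2 4)(3 8)

r r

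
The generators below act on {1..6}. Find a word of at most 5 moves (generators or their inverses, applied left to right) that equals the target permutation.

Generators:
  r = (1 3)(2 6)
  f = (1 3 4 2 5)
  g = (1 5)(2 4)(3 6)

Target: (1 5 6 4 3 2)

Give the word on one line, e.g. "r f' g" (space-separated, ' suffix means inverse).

f r g'

  after f: (1 3 4 2 5)
  after r: (2 5 3 4 6)
  after g': (1 5 6 4 3 2)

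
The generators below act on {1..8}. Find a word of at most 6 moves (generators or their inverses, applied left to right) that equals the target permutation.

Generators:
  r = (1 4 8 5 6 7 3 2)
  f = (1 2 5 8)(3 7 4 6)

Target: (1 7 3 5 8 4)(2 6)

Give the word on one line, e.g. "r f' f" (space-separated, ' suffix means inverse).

  after f: (1 2 5 8)(3 7 4 6)
  after f: (1 5)(2 8)(3 4)(6 7)
  after r: (1 6 3 8)(2 5 4)
  after r: (1 7 3 5 8 4)(2 6)

f f r r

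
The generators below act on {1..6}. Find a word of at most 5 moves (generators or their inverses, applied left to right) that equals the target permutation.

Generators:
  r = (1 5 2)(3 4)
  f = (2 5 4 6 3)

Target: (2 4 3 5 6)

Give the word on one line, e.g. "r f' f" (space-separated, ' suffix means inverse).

f r f' r

  after f: (2 5 4 6 3)
  after r: (1 5 3)(4 6)
  after f': (1 2 3)(5 6)
  after r: (2 4 3 5 6)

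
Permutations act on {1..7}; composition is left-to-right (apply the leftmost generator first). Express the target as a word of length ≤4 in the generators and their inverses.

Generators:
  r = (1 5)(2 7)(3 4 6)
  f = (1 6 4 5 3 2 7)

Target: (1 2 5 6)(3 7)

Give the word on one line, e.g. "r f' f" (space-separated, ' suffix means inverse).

r r f' f'

  after r: (1 5)(2 7)(3 4 6)
  after r: (3 6 4)
  after f': (1 7 2 3)(4 5)
  after f': (1 2 5 6)(3 7)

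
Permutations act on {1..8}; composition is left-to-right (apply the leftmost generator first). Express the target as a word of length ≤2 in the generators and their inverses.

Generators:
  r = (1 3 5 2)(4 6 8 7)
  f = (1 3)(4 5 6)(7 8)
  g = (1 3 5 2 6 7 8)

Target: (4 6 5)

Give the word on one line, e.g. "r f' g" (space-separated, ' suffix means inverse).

  after f: (1 3)(4 5 6)(7 8)
  after f: (4 6 5)

f f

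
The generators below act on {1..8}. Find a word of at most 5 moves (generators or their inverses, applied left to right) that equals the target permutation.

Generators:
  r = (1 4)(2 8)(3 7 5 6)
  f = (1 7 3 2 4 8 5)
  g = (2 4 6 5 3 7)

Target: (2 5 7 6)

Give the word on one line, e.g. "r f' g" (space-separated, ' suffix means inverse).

  after g: (2 4 6 5 3 7)
  after r': (1 4 5 6 7 8 2)
  after r': (2 4 7)(3 6)
  after g: (2 6 7 4)(3 5)
  after g: (2 5 7 6)

g r' r' g g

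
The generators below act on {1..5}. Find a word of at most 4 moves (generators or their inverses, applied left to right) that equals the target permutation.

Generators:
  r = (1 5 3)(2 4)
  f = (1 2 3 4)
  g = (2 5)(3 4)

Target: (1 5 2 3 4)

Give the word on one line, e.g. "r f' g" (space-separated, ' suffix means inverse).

r f'

  after r: (1 5 3)(2 4)
  after f': (1 5 2 3 4)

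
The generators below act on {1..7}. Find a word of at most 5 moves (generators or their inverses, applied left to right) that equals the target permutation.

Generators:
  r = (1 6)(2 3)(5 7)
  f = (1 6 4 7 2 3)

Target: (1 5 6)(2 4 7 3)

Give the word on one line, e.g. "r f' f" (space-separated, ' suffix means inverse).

r f r f r'

  after r: (1 6)(2 3)(5 7)
  after f: (1 4 7 5 2)
  after r: (1 4 5 3 2 6)
  after f: (1 7 2 4 5)
  after r': (1 5 6)(2 4 7 3)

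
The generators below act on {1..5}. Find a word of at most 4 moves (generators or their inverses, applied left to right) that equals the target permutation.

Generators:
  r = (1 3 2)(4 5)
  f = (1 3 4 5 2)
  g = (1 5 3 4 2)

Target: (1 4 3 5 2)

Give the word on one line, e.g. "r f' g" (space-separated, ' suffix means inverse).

f' f' g g

  after f': (1 2 5 4 3)
  after f': (1 5 3 2 4)
  after g: (1 3)(4 5)
  after g: (1 4 3 5 2)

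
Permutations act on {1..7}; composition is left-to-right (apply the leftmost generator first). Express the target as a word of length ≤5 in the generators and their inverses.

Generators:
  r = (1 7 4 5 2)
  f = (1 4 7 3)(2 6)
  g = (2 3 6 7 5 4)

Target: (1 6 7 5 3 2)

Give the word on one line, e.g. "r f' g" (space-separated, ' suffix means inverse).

f' g' f

  after f': (1 3 7 4)(2 6)
  after g': (1 2 3 6 4)(5 7)
  after f: (1 6 7 5 3 2)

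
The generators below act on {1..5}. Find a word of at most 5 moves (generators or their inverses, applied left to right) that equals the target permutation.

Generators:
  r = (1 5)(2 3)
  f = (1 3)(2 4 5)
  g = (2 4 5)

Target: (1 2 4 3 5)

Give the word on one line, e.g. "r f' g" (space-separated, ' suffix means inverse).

f r g' f

  after f: (1 3)(2 4 5)
  after r: (1 2 4)(3 5)
  after g': (1 5 3 4)
  after f: (1 2 4 3 5)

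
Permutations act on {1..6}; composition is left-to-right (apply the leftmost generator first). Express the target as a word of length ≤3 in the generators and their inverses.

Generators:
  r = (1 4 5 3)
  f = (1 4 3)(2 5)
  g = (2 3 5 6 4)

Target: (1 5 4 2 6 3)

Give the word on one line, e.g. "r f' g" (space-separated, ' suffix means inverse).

  after r: (1 4 5 3)
  after g': (1 6 5 2 4 3)
  after g': (1 5 4 2 6 3)

r g' g'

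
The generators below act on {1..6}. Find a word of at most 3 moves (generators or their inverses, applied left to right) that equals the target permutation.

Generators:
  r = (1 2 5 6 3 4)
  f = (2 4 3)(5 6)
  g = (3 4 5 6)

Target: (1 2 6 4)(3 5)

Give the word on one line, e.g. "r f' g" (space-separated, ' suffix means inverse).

r g

  after r: (1 2 5 6 3 4)
  after g: (1 2 6 4)(3 5)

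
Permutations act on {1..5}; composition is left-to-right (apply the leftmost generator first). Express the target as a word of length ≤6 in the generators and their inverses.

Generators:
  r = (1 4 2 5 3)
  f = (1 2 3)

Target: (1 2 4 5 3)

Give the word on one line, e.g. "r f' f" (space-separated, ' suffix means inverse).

  after f: (1 2 3)
  after r: (1 5 3 4 2)
  after r: (1 3 2 4 5)
  after f': (1 2 4 5 3)

f r r f'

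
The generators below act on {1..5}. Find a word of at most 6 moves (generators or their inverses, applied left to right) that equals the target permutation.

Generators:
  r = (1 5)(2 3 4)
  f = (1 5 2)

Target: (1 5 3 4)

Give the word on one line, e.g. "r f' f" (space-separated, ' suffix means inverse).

  after f: (1 5 2)
  after r: (2 5 3 4)
  after f': (1 2)(3 4 5)
  after f': (1 5 3 4)

f r f' f'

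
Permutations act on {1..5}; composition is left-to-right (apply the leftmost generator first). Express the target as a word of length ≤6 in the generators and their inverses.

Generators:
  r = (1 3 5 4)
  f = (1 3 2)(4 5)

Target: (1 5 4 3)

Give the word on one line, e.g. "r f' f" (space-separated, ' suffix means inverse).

f' r' f f r

  after f': (1 2 3)(4 5)
  after r': (1 2)(3 4)
  after f: (2 3 5 4)
  after f: (1 3 4)
  after r: (1 5 4 3)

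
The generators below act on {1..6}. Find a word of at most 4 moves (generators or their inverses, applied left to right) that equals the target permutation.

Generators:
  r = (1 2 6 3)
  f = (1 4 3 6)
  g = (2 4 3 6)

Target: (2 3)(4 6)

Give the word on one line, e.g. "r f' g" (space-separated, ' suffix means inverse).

g' g'

  after g': (2 6 3 4)
  after g': (2 3)(4 6)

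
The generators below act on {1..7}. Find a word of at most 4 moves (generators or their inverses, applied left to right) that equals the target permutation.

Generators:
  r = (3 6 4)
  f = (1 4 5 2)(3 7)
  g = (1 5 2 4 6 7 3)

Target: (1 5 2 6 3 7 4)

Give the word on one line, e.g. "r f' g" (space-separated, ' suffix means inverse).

  after r: (3 6 4)
  after g: (1 5 2 4)(3 7)
  after r': (1 5 2 6 3 7 4)

r g r'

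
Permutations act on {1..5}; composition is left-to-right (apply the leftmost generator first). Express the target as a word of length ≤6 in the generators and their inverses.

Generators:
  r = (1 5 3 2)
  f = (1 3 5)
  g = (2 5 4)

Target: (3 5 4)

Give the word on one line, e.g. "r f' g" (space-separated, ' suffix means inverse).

  after f: (1 3 5)
  after r: (1 2)
  after g: (1 5 4 2)
  after r': (3 5 4)

f r g r'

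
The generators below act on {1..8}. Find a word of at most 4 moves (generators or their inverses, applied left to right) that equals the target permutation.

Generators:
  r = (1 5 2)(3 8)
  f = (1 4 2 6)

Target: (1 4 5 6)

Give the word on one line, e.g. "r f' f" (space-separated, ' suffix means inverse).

  after r': (1 2 5)(3 8)
  after f': (1 4)(2 5 6)(3 8)
  after r: (1 4 5 6)

r' f' r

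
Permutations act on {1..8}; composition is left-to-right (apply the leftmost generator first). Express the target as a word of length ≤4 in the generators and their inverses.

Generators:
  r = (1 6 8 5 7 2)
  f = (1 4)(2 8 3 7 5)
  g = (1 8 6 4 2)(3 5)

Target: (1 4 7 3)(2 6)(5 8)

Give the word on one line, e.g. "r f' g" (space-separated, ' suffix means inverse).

f' r' r'

  after f': (1 4)(2 5 7 3 8)
  after r': (1 4 2 8 7 3 6)
  after r': (1 4 7 3)(2 6)(5 8)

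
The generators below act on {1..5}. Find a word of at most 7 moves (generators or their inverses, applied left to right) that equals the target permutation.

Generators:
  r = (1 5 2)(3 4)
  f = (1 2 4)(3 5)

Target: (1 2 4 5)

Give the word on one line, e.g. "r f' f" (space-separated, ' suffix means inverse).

  after r: (1 5 2)(3 4)
  after f: (1 3)(4 5)
  after r': (1 4)(2 5 3)
  after f: (2 3 4)
  after r': (1 2 4 5)

r f r' f r'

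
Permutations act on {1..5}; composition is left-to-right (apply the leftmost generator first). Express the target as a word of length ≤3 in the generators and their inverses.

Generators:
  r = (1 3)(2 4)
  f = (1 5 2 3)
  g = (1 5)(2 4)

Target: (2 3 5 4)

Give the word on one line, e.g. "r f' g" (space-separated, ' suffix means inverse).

  after f: (1 5 2 3)
  after g': (2 3 5 4)

f g'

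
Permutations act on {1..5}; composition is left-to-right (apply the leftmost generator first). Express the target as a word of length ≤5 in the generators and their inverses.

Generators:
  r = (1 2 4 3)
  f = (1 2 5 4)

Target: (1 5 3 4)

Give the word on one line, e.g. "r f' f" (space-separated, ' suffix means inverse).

  after r': (1 3 4 2)
  after f': (1 3 5 2 4)
  after r': (1 4 3 5)
  after f': (1 5 4 3 2)
  after r: (1 5 3 4)

r' f' r' f' r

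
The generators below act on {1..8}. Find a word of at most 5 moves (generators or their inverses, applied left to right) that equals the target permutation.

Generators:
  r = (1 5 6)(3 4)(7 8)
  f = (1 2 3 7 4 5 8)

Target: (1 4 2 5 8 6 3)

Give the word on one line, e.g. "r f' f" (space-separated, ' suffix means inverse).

r' r' f r' f

  after r': (1 6 5)(3 4)(7 8)
  after r': (1 5 6)
  after f: (1 8)(2 3 7 4 5 6)
  after r': (1 7 3 8 6 2 4)
  after f: (1 4 2 5 8 6 3)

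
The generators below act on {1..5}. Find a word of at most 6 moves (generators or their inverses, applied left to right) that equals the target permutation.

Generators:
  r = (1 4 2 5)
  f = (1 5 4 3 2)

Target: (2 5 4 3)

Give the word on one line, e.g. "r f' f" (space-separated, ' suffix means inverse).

  after f': (1 2 3 4 5)
  after r': (1 4 2 3)
  after r': (2 3 5)
  after f: (1 5)(3 4)
  after r: (2 5 4 3)

f' r' r' f r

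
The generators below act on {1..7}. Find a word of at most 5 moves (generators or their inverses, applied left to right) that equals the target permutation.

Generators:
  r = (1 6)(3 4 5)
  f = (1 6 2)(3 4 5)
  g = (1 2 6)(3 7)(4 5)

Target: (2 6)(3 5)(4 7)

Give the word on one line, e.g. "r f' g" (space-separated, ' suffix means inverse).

  after r': (1 6)(3 5 4)
  after g': (1 2)(3 4 7)
  after f: (2 6)(3 5)(4 7)

r' g' f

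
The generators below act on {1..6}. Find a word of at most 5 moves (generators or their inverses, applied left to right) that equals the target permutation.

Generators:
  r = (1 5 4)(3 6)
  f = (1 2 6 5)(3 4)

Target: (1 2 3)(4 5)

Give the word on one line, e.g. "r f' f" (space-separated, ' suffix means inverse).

  after f': (1 5 6 2)(3 4)
  after r': (2 4 6)(3 5)
  after f: (1 2 3)(4 5)

f' r' f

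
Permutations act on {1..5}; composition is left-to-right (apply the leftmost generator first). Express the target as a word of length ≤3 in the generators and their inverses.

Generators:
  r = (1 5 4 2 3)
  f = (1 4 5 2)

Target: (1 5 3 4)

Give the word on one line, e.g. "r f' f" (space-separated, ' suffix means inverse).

  after r: (1 5 4 2 3)
  after f': (1 4 5)(2 3)
  after r': (1 5 3 4)

r f' r'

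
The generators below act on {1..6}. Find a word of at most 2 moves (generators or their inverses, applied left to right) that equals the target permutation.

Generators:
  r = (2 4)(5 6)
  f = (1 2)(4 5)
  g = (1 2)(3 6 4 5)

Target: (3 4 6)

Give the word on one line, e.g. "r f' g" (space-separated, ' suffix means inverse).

g' f

  after g': (1 2)(3 5 4 6)
  after f: (3 4 6)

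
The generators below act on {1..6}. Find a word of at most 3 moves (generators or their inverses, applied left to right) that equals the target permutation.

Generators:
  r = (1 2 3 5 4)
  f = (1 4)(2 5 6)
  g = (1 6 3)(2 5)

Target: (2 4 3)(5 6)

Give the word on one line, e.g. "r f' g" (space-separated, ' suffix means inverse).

  after f': (1 4)(2 6 5)
  after g': (1 4 3 6 2)
  after f: (2 4 3)(5 6)

f' g' f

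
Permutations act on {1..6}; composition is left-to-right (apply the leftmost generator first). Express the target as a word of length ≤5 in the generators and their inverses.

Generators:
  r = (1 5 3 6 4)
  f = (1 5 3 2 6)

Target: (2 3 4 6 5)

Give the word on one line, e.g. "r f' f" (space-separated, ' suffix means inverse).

  after r': (1 4 6 3 5)
  after f: (1 4)(2 6)
  after f: (1 4 5 3 2)
  after f: (1 4 3 6)(2 5)
  after r: (2 3 4 6 5)

r' f f f r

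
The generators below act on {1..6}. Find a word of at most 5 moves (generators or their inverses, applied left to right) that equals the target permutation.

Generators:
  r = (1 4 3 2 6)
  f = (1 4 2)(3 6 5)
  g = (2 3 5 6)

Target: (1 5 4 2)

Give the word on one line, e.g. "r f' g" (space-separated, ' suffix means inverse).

f' g f'

  after f': (1 2 4)(3 5 6)
  after g: (1 3 6 5 2 4)
  after f': (1 5 4 2)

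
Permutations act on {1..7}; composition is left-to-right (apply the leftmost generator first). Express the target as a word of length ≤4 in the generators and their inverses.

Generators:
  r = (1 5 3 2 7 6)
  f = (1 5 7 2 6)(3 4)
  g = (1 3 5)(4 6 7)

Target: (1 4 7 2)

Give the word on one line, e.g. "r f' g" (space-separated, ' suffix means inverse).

  after r': (1 6 7 2 3 5)
  after g': (1 4 7 2)

r' g'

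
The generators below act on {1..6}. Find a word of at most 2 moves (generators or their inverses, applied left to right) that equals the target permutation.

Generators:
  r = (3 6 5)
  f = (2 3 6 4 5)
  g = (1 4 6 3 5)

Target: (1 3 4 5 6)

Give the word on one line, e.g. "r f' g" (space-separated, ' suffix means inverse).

g' g'

  after g': (1 5 3 6 4)
  after g': (1 3 4 5 6)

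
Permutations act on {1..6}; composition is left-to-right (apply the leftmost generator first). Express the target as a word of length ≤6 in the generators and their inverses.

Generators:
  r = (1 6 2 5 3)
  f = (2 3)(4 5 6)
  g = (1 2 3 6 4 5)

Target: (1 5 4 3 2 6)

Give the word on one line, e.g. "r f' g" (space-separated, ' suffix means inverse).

  after g': (1 5 4 6 3 2)
  after r: (1 3 5 4 2 6)
  after g': (1 2 3 4)(5 6)
  after f: (1 3 5 4)
  after r': (1 5 4 3 2 6)

g' r g' f r'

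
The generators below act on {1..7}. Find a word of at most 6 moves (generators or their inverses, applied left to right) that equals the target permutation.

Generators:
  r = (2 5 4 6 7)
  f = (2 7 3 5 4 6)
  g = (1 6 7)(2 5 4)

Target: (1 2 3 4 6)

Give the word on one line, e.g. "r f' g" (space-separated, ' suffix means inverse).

  after f: (2 7 3 5 4 6)
  after f: (2 3 4)(5 6 7)
  after g: (1 6)(2 3)(4 5 7)
  after r: (1 7 6)(2 3 5)
  after r: (1 2 3 4 6)

f f g r r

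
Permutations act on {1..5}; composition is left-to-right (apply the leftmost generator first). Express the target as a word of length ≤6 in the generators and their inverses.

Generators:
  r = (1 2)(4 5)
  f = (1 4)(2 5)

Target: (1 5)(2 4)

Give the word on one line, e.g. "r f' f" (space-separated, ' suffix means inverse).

f r f f

  after f: (1 4)(2 5)
  after r: (1 5)(2 4)
  after f: (1 2)(4 5)
  after f: (1 5)(2 4)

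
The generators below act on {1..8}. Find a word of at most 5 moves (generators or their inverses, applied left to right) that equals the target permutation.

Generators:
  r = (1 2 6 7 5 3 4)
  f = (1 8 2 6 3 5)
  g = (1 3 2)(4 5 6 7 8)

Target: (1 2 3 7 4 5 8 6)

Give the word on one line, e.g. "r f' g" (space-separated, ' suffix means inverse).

  after f': (1 5 3 6 2 8)
  after g': (1 4 8 2 7 6 3 5)
  after r': (1 3 7 2 6 5 4 8)
  after g': (2 5 8)(3 6 4 7)
  after r: (1 2 3 7 4 5 8 6)

f' g' r' g' r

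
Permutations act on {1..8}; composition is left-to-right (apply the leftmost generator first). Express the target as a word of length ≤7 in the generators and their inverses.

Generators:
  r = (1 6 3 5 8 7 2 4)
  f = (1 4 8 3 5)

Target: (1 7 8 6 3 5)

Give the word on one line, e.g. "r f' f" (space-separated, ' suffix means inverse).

f' r f' r' r'

  after f': (1 5 3 8 4)
  after r: (1 8)(2 4 6 3 7)
  after f': (1 4 6 8 5 3 7 2)
  after r': (1 2 4)(3 8)(5 6)
  after r': (1 7 8 6 3 5)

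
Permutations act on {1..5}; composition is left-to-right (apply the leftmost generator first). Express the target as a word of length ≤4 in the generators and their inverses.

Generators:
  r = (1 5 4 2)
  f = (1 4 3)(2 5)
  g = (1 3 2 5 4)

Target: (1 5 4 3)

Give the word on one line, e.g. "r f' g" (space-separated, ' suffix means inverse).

  after f': (1 3 4)(2 5)
  after r': (1 3 5 4 2)
  after g': (2 4 3)
  after r: (1 5 4 3)

f' r' g' r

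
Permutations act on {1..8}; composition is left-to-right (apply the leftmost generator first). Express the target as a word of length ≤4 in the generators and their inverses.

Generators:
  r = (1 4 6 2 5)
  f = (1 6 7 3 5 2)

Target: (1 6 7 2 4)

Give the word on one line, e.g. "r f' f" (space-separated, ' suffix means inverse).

  after f': (1 2 5 3 7 6)
  after r: (1 5 3 7 2)(4 6)
  after r: (2 4)(3 7 5)
  after f: (1 6 7 2 4)

f' r r f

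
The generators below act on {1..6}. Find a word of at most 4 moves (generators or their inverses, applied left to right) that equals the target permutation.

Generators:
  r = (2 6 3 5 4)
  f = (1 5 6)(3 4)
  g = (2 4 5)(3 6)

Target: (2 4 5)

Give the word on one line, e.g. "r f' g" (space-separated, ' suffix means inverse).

  after g': (2 5 4)(3 6)
  after g': (2 4 5)

g' g'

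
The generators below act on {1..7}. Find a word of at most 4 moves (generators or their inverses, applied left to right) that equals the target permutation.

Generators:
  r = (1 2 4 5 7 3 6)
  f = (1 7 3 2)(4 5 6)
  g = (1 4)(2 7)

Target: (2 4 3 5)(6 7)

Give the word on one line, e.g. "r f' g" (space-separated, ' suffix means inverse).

g r' r'

  after g: (1 4)(2 7)
  after r': (1 2 5 4 6 3 7)
  after r': (2 4 3 5)(6 7)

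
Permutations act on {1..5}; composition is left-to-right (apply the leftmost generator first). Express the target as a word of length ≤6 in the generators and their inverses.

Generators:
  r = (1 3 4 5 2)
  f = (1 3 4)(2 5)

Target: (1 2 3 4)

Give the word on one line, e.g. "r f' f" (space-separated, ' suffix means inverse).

  after f: (1 3 4)(2 5)
  after f: (1 4 3)
  after r: (1 5 2)
  after f: (1 2 3 4)

f f r f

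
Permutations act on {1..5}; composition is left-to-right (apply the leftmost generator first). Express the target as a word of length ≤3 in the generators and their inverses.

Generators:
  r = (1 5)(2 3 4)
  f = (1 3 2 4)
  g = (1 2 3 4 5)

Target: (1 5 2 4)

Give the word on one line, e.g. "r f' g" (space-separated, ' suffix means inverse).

  after g': (1 5 4 3 2)
  after f': (1 5 2 4)

g' f'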